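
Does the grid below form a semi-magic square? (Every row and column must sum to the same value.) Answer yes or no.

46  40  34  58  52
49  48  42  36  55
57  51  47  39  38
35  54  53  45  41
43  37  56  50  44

Row 1: 46 + 40 + 34 + 58 + 52 = 230.
Row 2: 49 + 48 + 42 + 36 + 55 = 230.
Row 3: 57 + 51 + 47 + 39 + 38 = 232.
Row 4: 35 + 54 + 53 + 45 + 41 = 228.
Row 5: 43 + 37 + 56 + 50 + 44 = 230.
Column 1: 46 + 49 + 57 + 35 + 43 = 230.
Column 2: 40 + 48 + 51 + 54 + 37 = 230.
Column 3: 34 + 42 + 47 + 53 + 56 = 232.
Column 4: 58 + 36 + 39 + 45 + 50 = 228.
Column 5: 52 + 55 + 38 + 41 + 44 = 230.

No — row 2 sums to 230 but column 3 sums to 232.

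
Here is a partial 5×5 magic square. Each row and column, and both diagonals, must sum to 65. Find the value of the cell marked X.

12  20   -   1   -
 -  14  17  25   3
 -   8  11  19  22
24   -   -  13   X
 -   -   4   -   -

16

Row 2: 14 + 17 + 25 + 3 + ? = 65, so (2,1) = 6.
Row 3 must total 65; the given cells sum to 60, so (3,1) = 5.
The remaining cell in column 1 is (5,1) = 65 − 47 = 18.
Using column 4: 1 + 25 + 19 + 13 + ? → (5,4) = 65 − 58 = 7.
Main diagonal needs 65; the known cells sum to 50, so (5,5) = 15.
Row 5 must total 65; the given cells sum to 44, so (5,2) = 21.
Column 2 must total 65; the given cells sum to 63, so (4,2) = 2.
Anti-diagonal: 25 + 11 + 2 + 18 + ? = 65, so (1,5) = 9.
Row 1 needs 65; the known cells sum to 42, so (1,3) = 23.
Column 3: 23 + 17 + 11 + 4 + ? = 65, so (4,3) = 10.
The remaining cell in column 5 is (4,5) = 65 − 49 = 16.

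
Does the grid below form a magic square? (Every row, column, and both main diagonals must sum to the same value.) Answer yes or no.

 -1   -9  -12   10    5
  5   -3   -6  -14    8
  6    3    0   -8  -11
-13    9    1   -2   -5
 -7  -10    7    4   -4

Row 1: -1 + (-9) + (-12) + 10 + 5 = -7.
Row 2: 5 + (-3) + (-6) + (-14) + 8 = -10.
Row 3: 6 + 3 + 0 + (-8) + (-11) = -10.
Row 4: -13 + 9 + 1 + (-2) + (-5) = -10.
Row 5: -7 + (-10) + 7 + 4 + (-4) = -10.
Column 1: -1 + 5 + 6 + (-13) + (-7) = -10.
Column 2: -9 + (-3) + 3 + 9 + (-10) = -10.
Column 3: -12 + (-6) + 0 + 1 + 7 = -10.
Column 4: 10 + (-14) + (-8) + (-2) + 4 = -10.
Column 5: 5 + 8 + (-11) + (-5) + (-4) = -7.
Main diagonal: -1 + (-3) + 0 + (-2) + (-4) = -10.
Anti-diagonal: 5 + (-14) + 0 + 9 + (-7) = -7.

No — anti-diagonal sums to -7 but column 2 sums to -10.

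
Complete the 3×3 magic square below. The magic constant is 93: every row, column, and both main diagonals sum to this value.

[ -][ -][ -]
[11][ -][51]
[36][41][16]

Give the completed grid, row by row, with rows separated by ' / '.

46 21 26 / 11 31 51 / 36 41 16

Using row 2: 11 + 51 + ? → (2,2) = 93 − 62 = 31.
Column 1: 11 + 36 + ? = 93, so (1,1) = 46.
Column 2: 31 + 41 + ? = 93, so (1,2) = 21.
Column 3: 51 + 16 + ? = 93, so (1,3) = 26.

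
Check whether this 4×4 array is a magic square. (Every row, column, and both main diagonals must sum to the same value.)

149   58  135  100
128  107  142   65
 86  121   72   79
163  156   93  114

No — column 4 sums to 358 but main diagonal sums to 442.

Row 1: 149 + 58 + 135 + 100 = 442.
Row 2: 128 + 107 + 142 + 65 = 442.
Row 3: 86 + 121 + 72 + 79 = 358.
Row 4: 163 + 156 + 93 + 114 = 526.
Column 1: 149 + 128 + 86 + 163 = 526.
Column 2: 58 + 107 + 121 + 156 = 442.
Column 3: 135 + 142 + 72 + 93 = 442.
Column 4: 100 + 65 + 79 + 114 = 358.
Main diagonal: 149 + 107 + 72 + 114 = 442.
Anti-diagonal: 100 + 142 + 121 + 163 = 526.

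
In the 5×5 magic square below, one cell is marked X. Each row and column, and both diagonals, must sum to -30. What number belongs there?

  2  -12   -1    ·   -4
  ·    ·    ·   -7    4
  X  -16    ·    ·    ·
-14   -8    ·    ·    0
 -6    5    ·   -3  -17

The remaining cell in row 1 is (1,4) = -30 − (-15) = -15.
Row 5 must total -30; the given cells sum to -21, so (5,3) = -9.
Column 2 must total -30; the given cells sum to -31, so (2,2) = 1.
Using column 5: -4 + 4 + 0 + (-17) + ? → (3,5) = -30 − (-17) = -13.
The remaining cell in anti-diagonal is (3,3) = -30 − (-25) = -5.
Main diagonal: 2 + 1 + (-5) + (-17) + ? = -30, so (4,4) = -11.
Row 4 needs -30; the known cells sum to -33, so (4,3) = 3.
From column 3, -30 − (-1 + (-5) + 3 + (-9)) gives (2,3) = -18.
Column 4 needs -30; the known cells sum to -36, so (3,4) = 6.
The remaining cell in row 2 is (2,1) = -30 − (-20) = -10.
Using row 3: -16 + (-5) + 6 + (-13) + ? → (3,1) = -30 − (-28) = -2.

-2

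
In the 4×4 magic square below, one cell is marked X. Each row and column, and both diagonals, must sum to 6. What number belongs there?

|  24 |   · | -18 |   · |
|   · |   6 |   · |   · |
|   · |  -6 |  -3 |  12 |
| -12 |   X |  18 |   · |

Using row 3: -6 + (-3) + 12 + ? → (3,1) = 6 − 3 = 3.
The remaining cell in column 1 is (2,1) = 6 − 15 = -9.
Column 3: -18 + (-3) + 18 + ? = 6, so (2,3) = 9.
Main diagonal: 24 + 6 + (-3) + ? = 6, so (4,4) = -21.
Anti-diagonal needs 6; the known cells sum to -9, so (1,4) = 15.
Row 1: 24 + (-18) + 15 + ? = 6, so (1,2) = -15.
Row 2: -9 + 6 + 9 + ? = 6, so (2,4) = 0.
Using row 4: -12 + 18 + (-21) + ? → (4,2) = 6 − (-15) = 21.

21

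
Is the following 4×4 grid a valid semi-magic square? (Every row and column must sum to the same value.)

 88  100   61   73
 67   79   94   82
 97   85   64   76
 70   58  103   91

Row 1: 88 + 100 + 61 + 73 = 322.
Row 2: 67 + 79 + 94 + 82 = 322.
Row 3: 97 + 85 + 64 + 76 = 322.
Row 4: 70 + 58 + 103 + 91 = 322.
Column 1: 88 + 67 + 97 + 70 = 322.
Column 2: 100 + 79 + 85 + 58 = 322.
Column 3: 61 + 94 + 64 + 103 = 322.
Column 4: 73 + 82 + 76 + 91 = 322.
All lines sum to 322.

Yes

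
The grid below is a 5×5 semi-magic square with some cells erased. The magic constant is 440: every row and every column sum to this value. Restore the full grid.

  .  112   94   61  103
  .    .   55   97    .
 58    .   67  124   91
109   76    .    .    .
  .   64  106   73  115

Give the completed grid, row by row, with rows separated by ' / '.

From row 1, 440 − (112 + 94 + 61 + 103) gives (1,1) = 70.
Using row 3: 58 + 67 + 124 + 91 + ? → (3,2) = 440 − 340 = 100.
Row 5: 64 + 106 + 73 + 115 + ? = 440, so (5,1) = 82.
The remaining cell in column 1 is (2,1) = 440 − 319 = 121.
Column 2: 112 + 100 + 76 + 64 + ? = 440, so (2,2) = 88.
The remaining cell in column 3 is (4,3) = 440 − 322 = 118.
Column 4 must total 440; the given cells sum to 355, so (4,4) = 85.
Row 2 needs 440; the known cells sum to 361, so (2,5) = 79.
Row 4: 109 + 76 + 118 + 85 + ? = 440, so (4,5) = 52.

70 112 94 61 103 / 121 88 55 97 79 / 58 100 67 124 91 / 109 76 118 85 52 / 82 64 106 73 115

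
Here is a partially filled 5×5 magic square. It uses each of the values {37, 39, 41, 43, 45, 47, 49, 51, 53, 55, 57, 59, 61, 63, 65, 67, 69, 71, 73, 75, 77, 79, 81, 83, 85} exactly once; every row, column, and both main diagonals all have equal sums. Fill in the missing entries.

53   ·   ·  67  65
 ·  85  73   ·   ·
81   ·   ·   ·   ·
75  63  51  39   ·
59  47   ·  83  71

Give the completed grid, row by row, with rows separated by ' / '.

53 41 79 67 65 / 37 85 73 61 49 / 81 69 57 55 43 / 75 63 51 39 77 / 59 47 45 83 71

The 25 entries sum to 1525, so each line sums to 1525/5 = 305.
Row 4 needs 305; the known cells sum to 228, so (4,5) = 77.
Using row 5: 59 + 47 + 83 + 71 + ? → (5,3) = 305 − 260 = 45.
Column 1: 53 + 81 + 75 + 59 + ? = 305, so (2,1) = 37.
Using main diagonal: 53 + 85 + 39 + 71 + ? → (3,3) = 305 − 248 = 57.
Anti-diagonal must total 305; the given cells sum to 244, so (2,4) = 61.
Row 2 must total 305; the given cells sum to 256, so (2,5) = 49.
Using column 3: 73 + 57 + 51 + 45 + ? → (1,3) = 305 − 226 = 79.
Column 4: 67 + 61 + 39 + 83 + ? = 305, so (3,4) = 55.
Column 5: 65 + 49 + 77 + 71 + ? = 305, so (3,5) = 43.
Row 1 must total 305; the given cells sum to 264, so (1,2) = 41.
The remaining cell in row 3 is (3,2) = 305 − 236 = 69.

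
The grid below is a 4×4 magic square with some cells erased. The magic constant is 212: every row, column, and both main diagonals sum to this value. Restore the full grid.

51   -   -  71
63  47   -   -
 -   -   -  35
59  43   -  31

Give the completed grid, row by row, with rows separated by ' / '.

51 67 23 71 / 63 47 27 75 / 39 55 83 35 / 59 43 79 31

From row 4, 212 − (59 + 43 + 31) gives (4,3) = 79.
Using column 1: 51 + 63 + 59 + ? → (3,1) = 212 − 173 = 39.
Column 4 must total 212; the given cells sum to 137, so (2,4) = 75.
Main diagonal needs 212; the known cells sum to 129, so (3,3) = 83.
Row 2: 63 + 47 + 75 + ? = 212, so (2,3) = 27.
Row 3 must total 212; the given cells sum to 157, so (3,2) = 55.
Column 2: 47 + 55 + 43 + ? = 212, so (1,2) = 67.
Using column 3: 27 + 83 + 79 + ? → (1,3) = 212 − 189 = 23.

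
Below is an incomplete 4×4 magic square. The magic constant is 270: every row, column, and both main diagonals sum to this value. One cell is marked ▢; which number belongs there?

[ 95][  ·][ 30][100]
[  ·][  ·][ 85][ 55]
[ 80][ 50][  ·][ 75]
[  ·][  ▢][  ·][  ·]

The remaining cell in row 1 is (1,2) = 270 − 225 = 45.
Row 3 must total 270; the given cells sum to 205, so (3,3) = 65.
Column 3 needs 270; the known cells sum to 180, so (4,3) = 90.
From column 4, 270 − (100 + 55 + 75) gives (4,4) = 40.
From main diagonal, 270 − (95 + 65 + 40) gives (2,2) = 70.
Anti-diagonal must total 270; the given cells sum to 235, so (4,1) = 35.
Row 2: 70 + 85 + 55 + ? = 270, so (2,1) = 60.
Row 4: 35 + 90 + 40 + ? = 270, so (4,2) = 105.

105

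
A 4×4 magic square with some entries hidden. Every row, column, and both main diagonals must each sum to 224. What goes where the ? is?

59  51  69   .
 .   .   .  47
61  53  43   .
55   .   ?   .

41

Row 1 must total 224; the given cells sum to 179, so (1,4) = 45.
The remaining cell in row 3 is (3,4) = 224 − 157 = 67.
Column 1 needs 224; the known cells sum to 175, so (2,1) = 49.
Column 4 needs 224; the known cells sum to 159, so (4,4) = 65.
Main diagonal must total 224; the given cells sum to 167, so (2,2) = 57.
Using anti-diagonal: 45 + 53 + 55 + ? → (2,3) = 224 − 153 = 71.
Column 2 needs 224; the known cells sum to 161, so (4,2) = 63.
Column 3 must total 224; the given cells sum to 183, so (4,3) = 41.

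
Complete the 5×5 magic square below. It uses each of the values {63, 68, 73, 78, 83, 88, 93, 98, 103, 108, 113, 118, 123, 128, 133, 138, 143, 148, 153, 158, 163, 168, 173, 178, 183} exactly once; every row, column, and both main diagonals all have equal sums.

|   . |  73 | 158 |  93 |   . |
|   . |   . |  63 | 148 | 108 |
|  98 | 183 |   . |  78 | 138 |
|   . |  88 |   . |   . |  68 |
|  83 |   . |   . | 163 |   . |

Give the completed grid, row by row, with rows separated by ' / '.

113 73 158 93 178 / 168 128 63 148 108 / 98 183 118 78 138 / 153 88 173 133 68 / 83 143 103 163 123

The 25 entries sum to 3075, so each line sums to 3075/5 = 615.
Row 3 needs 615; the known cells sum to 497, so (3,3) = 118.
Column 4: 93 + 148 + 78 + 163 + ? = 615, so (4,4) = 133.
Anti-diagonal: 148 + 118 + 88 + 83 + ? = 615, so (1,5) = 178.
Row 1: 73 + 158 + 93 + 178 + ? = 615, so (1,1) = 113.
Using column 5: 178 + 108 + 138 + 68 + ? → (5,5) = 615 − 492 = 123.
From main diagonal, 615 − (113 + 118 + 133 + 123) gives (2,2) = 128.
The remaining cell in row 2 is (2,1) = 615 − 447 = 168.
The remaining cell in column 1 is (4,1) = 615 − 462 = 153.
Column 2: 73 + 128 + 183 + 88 + ? = 615, so (5,2) = 143.
From row 4, 615 − (153 + 88 + 133 + 68) gives (4,3) = 173.
Row 5 must total 615; the given cells sum to 512, so (5,3) = 103.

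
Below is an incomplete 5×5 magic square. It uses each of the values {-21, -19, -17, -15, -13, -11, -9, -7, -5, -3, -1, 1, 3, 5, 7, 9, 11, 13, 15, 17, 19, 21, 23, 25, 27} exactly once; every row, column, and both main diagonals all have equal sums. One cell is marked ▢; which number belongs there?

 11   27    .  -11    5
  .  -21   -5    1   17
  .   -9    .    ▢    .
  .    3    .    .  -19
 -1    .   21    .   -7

The 25 entries sum to 75, so each line sums to 75/5 = 15.
The remaining cell in row 1 is (1,3) = 15 − 32 = -17.
The remaining cell in row 2 is (2,1) = 15 − (-8) = 23.
Column 2 needs 15; the known cells sum to 0, so (5,2) = 15.
The remaining cell in column 5 is (3,5) = 15 − (-4) = 19.
Anti-diagonal must total 15; the given cells sum to 8, so (3,3) = 7.
Row 5 needs 15; the known cells sum to 28, so (5,4) = -13.
From column 3, 15 − (-17 + (-5) + 7 + 21) gives (4,3) = 9.
Main diagonal needs 15; the known cells sum to -10, so (4,4) = 25.
From row 4, 15 − (3 + 9 + 25 + (-19)) gives (4,1) = -3.
Column 1: 11 + 23 + (-3) + (-1) + ? = 15, so (3,1) = -15.
Column 4: -11 + 1 + 25 + (-13) + ? = 15, so (3,4) = 13.

13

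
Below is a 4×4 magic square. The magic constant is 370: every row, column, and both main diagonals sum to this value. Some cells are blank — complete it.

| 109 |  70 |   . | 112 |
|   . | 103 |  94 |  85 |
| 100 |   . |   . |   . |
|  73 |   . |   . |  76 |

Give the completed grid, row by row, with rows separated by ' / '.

109 70 79 112 / 88 103 94 85 / 100 91 82 97 / 73 106 115 76

From row 1, 370 − (109 + 70 + 112) gives (1,3) = 79.
The remaining cell in row 2 is (2,1) = 370 − 282 = 88.
From column 4, 370 − (112 + 85 + 76) gives (3,4) = 97.
The remaining cell in main diagonal is (3,3) = 370 − 288 = 82.
The remaining cell in anti-diagonal is (3,2) = 370 − 279 = 91.
Column 2 must total 370; the given cells sum to 264, so (4,2) = 106.
The remaining cell in column 3 is (4,3) = 370 − 255 = 115.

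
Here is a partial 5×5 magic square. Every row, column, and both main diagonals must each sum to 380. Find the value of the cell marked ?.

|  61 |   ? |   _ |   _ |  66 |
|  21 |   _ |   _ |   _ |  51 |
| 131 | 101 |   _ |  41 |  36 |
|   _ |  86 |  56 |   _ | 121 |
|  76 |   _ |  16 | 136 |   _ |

31

Row 3 must total 380; the given cells sum to 309, so (3,3) = 71.
Using column 1: 61 + 21 + 131 + 76 + ? → (4,1) = 380 − 289 = 91.
Column 5 needs 380; the known cells sum to 274, so (5,5) = 106.
Anti-diagonal needs 380; the known cells sum to 299, so (2,4) = 81.
The remaining cell in row 4 is (4,4) = 380 − 354 = 26.
Using row 5: 76 + 16 + 136 + 106 + ? → (5,2) = 380 − 334 = 46.
Using column 4: 81 + 41 + 26 + 136 + ? → (1,4) = 380 − 284 = 96.
Main diagonal needs 380; the known cells sum to 264, so (2,2) = 116.
The remaining cell in row 2 is (2,3) = 380 − 269 = 111.
Column 2 must total 380; the given cells sum to 349, so (1,2) = 31.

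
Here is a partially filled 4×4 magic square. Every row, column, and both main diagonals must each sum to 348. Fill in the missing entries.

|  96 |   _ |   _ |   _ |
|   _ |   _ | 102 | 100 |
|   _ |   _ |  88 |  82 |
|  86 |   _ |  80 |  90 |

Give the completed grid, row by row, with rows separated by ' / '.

96 98 78 76 / 72 74 102 100 / 94 84 88 82 / 86 92 80 90

Row 4 needs 348; the known cells sum to 256, so (4,2) = 92.
The remaining cell in column 3 is (1,3) = 348 − 270 = 78.
Column 4 must total 348; the given cells sum to 272, so (1,4) = 76.
Main diagonal: 96 + 88 + 90 + ? = 348, so (2,2) = 74.
From anti-diagonal, 348 − (76 + 102 + 86) gives (3,2) = 84.
Row 1: 96 + 78 + 76 + ? = 348, so (1,2) = 98.
From row 2, 348 − (74 + 102 + 100) gives (2,1) = 72.
Row 3 needs 348; the known cells sum to 254, so (3,1) = 94.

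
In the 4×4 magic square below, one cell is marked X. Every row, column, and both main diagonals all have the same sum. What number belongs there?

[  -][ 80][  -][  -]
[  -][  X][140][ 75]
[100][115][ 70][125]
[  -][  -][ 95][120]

Row 3 is complete and sums to 410; that is the magic constant.
Column 3 must total 410; the given cells sum to 305, so (1,3) = 105.
Column 4: 75 + 125 + 120 + ? = 410, so (1,4) = 90.
Anti-diagonal needs 410; the known cells sum to 345, so (4,1) = 65.
The remaining cell in row 1 is (1,1) = 410 − 275 = 135.
From row 4, 410 − (65 + 95 + 120) gives (4,2) = 130.
Column 1 must total 410; the given cells sum to 300, so (2,1) = 110.
Column 2: 80 + 115 + 130 + ? = 410, so (2,2) = 85.

85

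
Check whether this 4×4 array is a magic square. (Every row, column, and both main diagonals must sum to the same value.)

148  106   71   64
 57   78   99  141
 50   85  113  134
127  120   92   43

No — anti-diagonal sums to 375 but row 4 sums to 382.

Row 1: 148 + 106 + 71 + 64 = 389.
Row 2: 57 + 78 + 99 + 141 = 375.
Row 3: 50 + 85 + 113 + 134 = 382.
Row 4: 127 + 120 + 92 + 43 = 382.
Column 1: 148 + 57 + 50 + 127 = 382.
Column 2: 106 + 78 + 85 + 120 = 389.
Column 3: 71 + 99 + 113 + 92 = 375.
Column 4: 64 + 141 + 134 + 43 = 382.
Main diagonal: 148 + 78 + 113 + 43 = 382.
Anti-diagonal: 64 + 99 + 85 + 127 = 375.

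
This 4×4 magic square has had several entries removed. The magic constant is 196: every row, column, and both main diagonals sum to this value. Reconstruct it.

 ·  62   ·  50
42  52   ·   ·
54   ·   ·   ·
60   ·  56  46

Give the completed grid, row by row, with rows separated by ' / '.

40 62 44 50 / 42 52 38 64 / 54 48 58 36 / 60 34 56 46

Row 4: 60 + 56 + 46 + ? = 196, so (4,2) = 34.
Column 1: 42 + 54 + 60 + ? = 196, so (1,1) = 40.
Using column 2: 62 + 52 + 34 + ? → (3,2) = 196 − 148 = 48.
Using main diagonal: 40 + 52 + 46 + ? → (3,3) = 196 − 138 = 58.
From anti-diagonal, 196 − (50 + 48 + 60) gives (2,3) = 38.
Row 1 needs 196; the known cells sum to 152, so (1,3) = 44.
Using row 2: 42 + 52 + 38 + ? → (2,4) = 196 − 132 = 64.
Row 3 needs 196; the known cells sum to 160, so (3,4) = 36.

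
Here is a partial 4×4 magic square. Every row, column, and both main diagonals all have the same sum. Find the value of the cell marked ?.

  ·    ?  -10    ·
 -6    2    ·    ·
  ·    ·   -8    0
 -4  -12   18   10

16

Row 4 is complete and sums to 12; that is the magic constant.
Column 3: -10 + (-8) + 18 + ? = 12, so (2,3) = 12.
The remaining cell in main diagonal is (1,1) = 12 − 4 = 8.
Row 2: -6 + 2 + 12 + ? = 12, so (2,4) = 4.
The remaining cell in column 1 is (3,1) = 12 − (-2) = 14.
Column 4 needs 12; the known cells sum to 14, so (1,4) = -2.
From anti-diagonal, 12 − (-2 + 12 + (-4)) gives (3,2) = 6.
The remaining cell in row 1 is (1,2) = 12 − (-4) = 16.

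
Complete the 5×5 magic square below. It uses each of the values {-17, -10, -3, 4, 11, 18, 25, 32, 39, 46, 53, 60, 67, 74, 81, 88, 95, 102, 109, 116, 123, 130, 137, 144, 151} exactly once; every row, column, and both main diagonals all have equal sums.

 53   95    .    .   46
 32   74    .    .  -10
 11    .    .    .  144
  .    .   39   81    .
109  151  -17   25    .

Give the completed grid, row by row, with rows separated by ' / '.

53 95 137 4 46 / 32 74 116 123 -10 / 11 18 60 102 144 / 130 -3 39 81 88 / 109 151 -17 25 67

The 25 entries sum to 1675, so each line sums to 1675/5 = 335.
Using row 5: 109 + 151 + (-17) + 25 + ? → (5,5) = 335 − 268 = 67.
The remaining cell in column 1 is (4,1) = 335 − 205 = 130.
Column 5 needs 335; the known cells sum to 247, so (4,5) = 88.
Using main diagonal: 53 + 74 + 81 + 67 + ? → (3,3) = 335 − 275 = 60.
Row 4 needs 335; the known cells sum to 338, so (4,2) = -3.
Using column 2: 95 + 74 + (-3) + 151 + ? → (3,2) = 335 − 317 = 18.
Using anti-diagonal: 46 + 60 + (-3) + 109 + ? → (2,4) = 335 − 212 = 123.
Row 2 must total 335; the given cells sum to 219, so (2,3) = 116.
Row 3: 11 + 18 + 60 + 144 + ? = 335, so (3,4) = 102.
Using column 3: 116 + 60 + 39 + (-17) + ? → (1,3) = 335 − 198 = 137.
From column 4, 335 − (123 + 102 + 81 + 25) gives (1,4) = 4.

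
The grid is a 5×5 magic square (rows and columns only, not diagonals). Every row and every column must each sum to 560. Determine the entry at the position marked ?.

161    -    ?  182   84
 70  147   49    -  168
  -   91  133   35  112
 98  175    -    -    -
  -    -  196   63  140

From row 2, 560 − (70 + 147 + 49 + 168) gives (2,4) = 126.
The remaining cell in row 3 is (3,1) = 560 − 371 = 189.
From column 1, 560 − (161 + 70 + 189 + 98) gives (5,1) = 42.
From column 4, 560 − (182 + 126 + 35 + 63) gives (4,4) = 154.
The remaining cell in column 5 is (4,5) = 560 − 504 = 56.
The remaining cell in row 4 is (4,3) = 560 − 483 = 77.
Row 5: 42 + 196 + 63 + 140 + ? = 560, so (5,2) = 119.
Column 2: 147 + 91 + 175 + 119 + ? = 560, so (1,2) = 28.
The remaining cell in column 3 is (1,3) = 560 − 455 = 105.

105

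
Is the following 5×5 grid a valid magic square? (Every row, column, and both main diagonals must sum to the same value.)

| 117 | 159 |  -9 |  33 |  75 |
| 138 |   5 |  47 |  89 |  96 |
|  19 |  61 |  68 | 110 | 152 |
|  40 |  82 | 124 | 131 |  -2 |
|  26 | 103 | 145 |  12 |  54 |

Row 1: 117 + 159 + (-9) + 33 + 75 = 375.
Row 2: 138 + 5 + 47 + 89 + 96 = 375.
Row 3: 19 + 61 + 68 + 110 + 152 = 410.
Row 4: 40 + 82 + 124 + 131 + (-2) = 375.
Row 5: 26 + 103 + 145 + 12 + 54 = 340.
Column 1: 117 + 138 + 19 + 40 + 26 = 340.
Column 2: 159 + 5 + 61 + 82 + 103 = 410.
Column 3: -9 + 47 + 68 + 124 + 145 = 375.
Column 4: 33 + 89 + 110 + 131 + 12 = 375.
Column 5: 75 + 96 + 152 + (-2) + 54 = 375.
Main diagonal: 117 + 5 + 68 + 131 + 54 = 375.
Anti-diagonal: 75 + 89 + 68 + 82 + 26 = 340.

No — row 5 sums to 340 but row 4 sums to 375.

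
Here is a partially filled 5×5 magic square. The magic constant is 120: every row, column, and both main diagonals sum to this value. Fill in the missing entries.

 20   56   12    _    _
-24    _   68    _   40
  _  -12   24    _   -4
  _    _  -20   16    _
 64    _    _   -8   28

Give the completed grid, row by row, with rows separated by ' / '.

Column 3: 12 + 68 + 24 + (-20) + ? = 120, so (5,3) = 36.
Main diagonal: 20 + 24 + 16 + 28 + ? = 120, so (2,2) = 32.
Row 2 must total 120; the given cells sum to 116, so (2,4) = 4.
The remaining cell in row 5 is (5,2) = 120 − 120 = 0.
Column 2: 56 + 32 + (-12) + 0 + ? = 120, so (4,2) = 44.
Using anti-diagonal: 4 + 24 + 44 + 64 + ? → (1,5) = 120 − 136 = -16.
Row 1: 20 + 56 + 12 + (-16) + ? = 120, so (1,4) = 48.
Column 4 needs 120; the known cells sum to 60, so (3,4) = 60.
From column 5, 120 − (-16 + 40 + (-4) + 28) gives (4,5) = 72.
The remaining cell in row 3 is (3,1) = 120 − 68 = 52.
Using row 4: 44 + (-20) + 16 + 72 + ? → (4,1) = 120 − 112 = 8.

20 56 12 48 -16 / -24 32 68 4 40 / 52 -12 24 60 -4 / 8 44 -20 16 72 / 64 0 36 -8 28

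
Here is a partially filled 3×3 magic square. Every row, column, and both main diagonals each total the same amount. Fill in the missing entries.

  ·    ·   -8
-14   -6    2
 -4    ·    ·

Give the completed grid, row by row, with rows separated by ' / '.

0 -10 -8 / -14 -6 2 / -4 -2 -12

Row 2 is already complete: -14 + -6 + 2 = -18, so that is the magic constant.
Column 1: -14 + (-4) + ? = -18, so (1,1) = 0.
Column 3 needs -18; the known cells sum to -6, so (3,3) = -12.
Row 1 needs -18; the known cells sum to -8, so (1,2) = -10.
Row 3 needs -18; the known cells sum to -16, so (3,2) = -2.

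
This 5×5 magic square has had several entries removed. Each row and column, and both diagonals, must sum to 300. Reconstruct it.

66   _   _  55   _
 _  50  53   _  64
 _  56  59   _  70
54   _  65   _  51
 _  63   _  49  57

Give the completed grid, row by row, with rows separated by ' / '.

66 69 52 55 58 / 72 50 53 61 64 / 48 56 59 67 70 / 54 62 65 68 51 / 60 63 71 49 57

Column 5: 64 + 70 + 51 + 57 + ? = 300, so (1,5) = 58.
Main diagonal: 66 + 50 + 59 + 57 + ? = 300, so (4,4) = 68.
Row 4 needs 300; the known cells sum to 238, so (4,2) = 62.
Using column 2: 50 + 56 + 62 + 63 + ? → (1,2) = 300 − 231 = 69.
From row 1, 300 − (66 + 69 + 55 + 58) gives (1,3) = 52.
Using column 3: 52 + 53 + 59 + 65 + ? → (5,3) = 300 − 229 = 71.
Using row 5: 63 + 71 + 49 + 57 + ? → (5,1) = 300 − 240 = 60.
Anti-diagonal: 58 + 59 + 62 + 60 + ? = 300, so (2,4) = 61.
Row 2 needs 300; the known cells sum to 228, so (2,1) = 72.
Column 1 needs 300; the known cells sum to 252, so (3,1) = 48.
From column 4, 300 − (55 + 61 + 68 + 49) gives (3,4) = 67.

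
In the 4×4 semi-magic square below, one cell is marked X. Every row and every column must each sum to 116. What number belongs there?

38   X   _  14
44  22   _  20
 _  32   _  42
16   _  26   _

Row 2: 44 + 22 + 20 + ? = 116, so (2,3) = 30.
Column 1 must total 116; the given cells sum to 98, so (3,1) = 18.
From column 4, 116 − (14 + 20 + 42) gives (4,4) = 40.
Row 3: 18 + 32 + 42 + ? = 116, so (3,3) = 24.
Row 4: 16 + 26 + 40 + ? = 116, so (4,2) = 34.
The remaining cell in column 2 is (1,2) = 116 − 88 = 28.

28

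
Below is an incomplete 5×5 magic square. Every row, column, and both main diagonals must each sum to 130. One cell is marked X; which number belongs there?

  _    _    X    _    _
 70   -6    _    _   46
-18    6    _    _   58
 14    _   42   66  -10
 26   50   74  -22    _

-14

The remaining cell in row 4 is (4,2) = 130 − 112 = 18.
Using row 5: 26 + 50 + 74 + (-22) + ? → (5,5) = 130 − 128 = 2.
Using column 1: 70 + (-18) + 14 + 26 + ? → (1,1) = 130 − 92 = 38.
Using column 2: -6 + 6 + 18 + 50 + ? → (1,2) = 130 − 68 = 62.
Column 5: 46 + 58 + (-10) + 2 + ? = 130, so (1,5) = 34.
Using main diagonal: 38 + (-6) + 66 + 2 + ? → (3,3) = 130 − 100 = 30.
Anti-diagonal must total 130; the given cells sum to 108, so (2,4) = 22.
Row 2: 70 + (-6) + 22 + 46 + ? = 130, so (2,3) = -2.
The remaining cell in row 3 is (3,4) = 130 − 76 = 54.
The remaining cell in column 3 is (1,3) = 130 − 144 = -14.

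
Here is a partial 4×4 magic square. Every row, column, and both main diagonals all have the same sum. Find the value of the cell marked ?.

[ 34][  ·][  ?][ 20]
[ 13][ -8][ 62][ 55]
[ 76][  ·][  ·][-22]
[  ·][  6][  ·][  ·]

Row 2 is complete and sums to 122; that is the magic constant.
Column 1: 34 + 13 + 76 + ? = 122, so (4,1) = -1.
Using column 4: 20 + 55 + (-22) + ? → (4,4) = 122 − 53 = 69.
Main diagonal needs 122; the known cells sum to 95, so (3,3) = 27.
The remaining cell in anti-diagonal is (3,2) = 122 − 81 = 41.
Row 4 must total 122; the given cells sum to 74, so (4,3) = 48.
From column 2, 122 − (-8 + 41 + 6) gives (1,2) = 83.
Column 3: 62 + 27 + 48 + ? = 122, so (1,3) = -15.

-15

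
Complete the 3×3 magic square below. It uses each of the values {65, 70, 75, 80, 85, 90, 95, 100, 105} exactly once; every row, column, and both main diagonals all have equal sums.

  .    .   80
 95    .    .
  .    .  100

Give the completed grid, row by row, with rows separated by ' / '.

The 9 entries sum to 765, so each line sums to 765/3 = 255.
Column 3: 80 + 100 + ? = 255, so (2,3) = 75.
Row 2: 95 + 75 + ? = 255, so (2,2) = 85.
From main diagonal, 255 − (85 + 100) gives (1,1) = 70.
From anti-diagonal, 255 − (80 + 85) gives (3,1) = 90.
Row 1: 70 + 80 + ? = 255, so (1,2) = 105.
From row 3, 255 − (90 + 100) gives (3,2) = 65.

70 105 80 / 95 85 75 / 90 65 100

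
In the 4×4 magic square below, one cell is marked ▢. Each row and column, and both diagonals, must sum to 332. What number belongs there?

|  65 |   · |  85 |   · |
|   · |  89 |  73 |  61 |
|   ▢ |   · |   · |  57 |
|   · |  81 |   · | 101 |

Row 2 must total 332; the given cells sum to 223, so (2,1) = 109.
Column 4 needs 332; the known cells sum to 219, so (1,4) = 113.
Using main diagonal: 65 + 89 + 101 + ? → (3,3) = 332 − 255 = 77.
Using row 1: 65 + 85 + 113 + ? → (1,2) = 332 − 263 = 69.
Column 2 must total 332; the given cells sum to 239, so (3,2) = 93.
Column 3: 85 + 73 + 77 + ? = 332, so (4,3) = 97.
From anti-diagonal, 332 − (113 + 73 + 93) gives (4,1) = 53.
The remaining cell in row 3 is (3,1) = 332 − 227 = 105.

105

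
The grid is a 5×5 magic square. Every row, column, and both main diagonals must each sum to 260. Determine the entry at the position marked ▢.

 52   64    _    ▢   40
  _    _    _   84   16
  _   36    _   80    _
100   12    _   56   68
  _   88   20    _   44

8

The remaining cell in row 4 is (4,3) = 260 − 236 = 24.
The remaining cell in column 2 is (2,2) = 260 − 200 = 60.
Column 5 needs 260; the known cells sum to 168, so (3,5) = 92.
Main diagonal must total 260; the given cells sum to 212, so (3,3) = 48.
The remaining cell in anti-diagonal is (5,1) = 260 − 184 = 76.
Row 3 needs 260; the known cells sum to 256, so (3,1) = 4.
Row 5 needs 260; the known cells sum to 228, so (5,4) = 32.
Using column 1: 52 + 4 + 100 + 76 + ? → (2,1) = 260 − 232 = 28.
Column 4: 84 + 80 + 56 + 32 + ? = 260, so (1,4) = 8.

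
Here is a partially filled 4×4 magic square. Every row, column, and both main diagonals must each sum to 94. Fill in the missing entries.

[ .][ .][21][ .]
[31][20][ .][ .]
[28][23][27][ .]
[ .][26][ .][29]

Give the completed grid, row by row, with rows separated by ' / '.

Row 3 needs 94; the known cells sum to 78, so (3,4) = 16.
Column 2: 20 + 23 + 26 + ? = 94, so (1,2) = 25.
The remaining cell in main diagonal is (1,1) = 94 − 76 = 18.
Using row 1: 18 + 25 + 21 + ? → (1,4) = 94 − 64 = 30.
The remaining cell in column 1 is (4,1) = 94 − 77 = 17.
Using column 4: 30 + 16 + 29 + ? → (2,4) = 94 − 75 = 19.
Anti-diagonal needs 94; the known cells sum to 70, so (2,3) = 24.
Row 4 needs 94; the known cells sum to 72, so (4,3) = 22.

18 25 21 30 / 31 20 24 19 / 28 23 27 16 / 17 26 22 29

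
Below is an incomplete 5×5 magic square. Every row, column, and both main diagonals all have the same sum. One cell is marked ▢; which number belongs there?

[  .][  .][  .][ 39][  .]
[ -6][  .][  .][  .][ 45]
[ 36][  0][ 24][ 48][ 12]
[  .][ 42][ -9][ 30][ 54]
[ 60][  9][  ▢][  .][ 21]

33

Row 3 is complete and sums to 120; that is the magic constant.
Row 4 must total 120; the given cells sum to 117, so (4,1) = 3.
Using column 1: -6 + 36 + 3 + 60 + ? → (1,1) = 120 − 93 = 27.
Using column 5: 45 + 12 + 54 + 21 + ? → (1,5) = 120 − 132 = -12.
Main diagonal must total 120; the given cells sum to 102, so (2,2) = 18.
The remaining cell in anti-diagonal is (2,4) = 120 − 114 = 6.
Row 2: -6 + 18 + 6 + 45 + ? = 120, so (2,3) = 57.
Column 2: 18 + 0 + 42 + 9 + ? = 120, so (1,2) = 51.
Column 4: 39 + 6 + 48 + 30 + ? = 120, so (5,4) = -3.
The remaining cell in row 1 is (1,3) = 120 − 105 = 15.
From row 5, 120 − (60 + 9 + (-3) + 21) gives (5,3) = 33.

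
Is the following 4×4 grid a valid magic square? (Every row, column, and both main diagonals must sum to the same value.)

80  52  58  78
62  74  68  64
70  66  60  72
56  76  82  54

Yes

Row 1: 80 + 52 + 58 + 78 = 268.
Row 2: 62 + 74 + 68 + 64 = 268.
Row 3: 70 + 66 + 60 + 72 = 268.
Row 4: 56 + 76 + 82 + 54 = 268.
Column 1: 80 + 62 + 70 + 56 = 268.
Column 2: 52 + 74 + 66 + 76 = 268.
Column 3: 58 + 68 + 60 + 82 = 268.
Column 4: 78 + 64 + 72 + 54 = 268.
Main diagonal: 80 + 74 + 60 + 54 = 268.
Anti-diagonal: 78 + 68 + 66 + 56 = 268.
All lines sum to 268.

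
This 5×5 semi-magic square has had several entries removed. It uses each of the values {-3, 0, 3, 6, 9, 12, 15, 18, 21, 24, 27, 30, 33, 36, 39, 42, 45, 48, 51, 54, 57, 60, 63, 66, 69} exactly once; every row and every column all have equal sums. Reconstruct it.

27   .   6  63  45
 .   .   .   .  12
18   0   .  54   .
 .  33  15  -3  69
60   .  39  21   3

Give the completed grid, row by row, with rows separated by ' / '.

27 24 6 63 45 / 9 66 48 30 12 / 18 0 57 54 36 / 51 33 15 -3 69 / 60 42 39 21 3

The 25 entries sum to 825, so each line sums to 825/5 = 165.
Using row 1: 27 + 6 + 63 + 45 + ? → (1,2) = 165 − 141 = 24.
Row 4: 33 + 15 + (-3) + 69 + ? = 165, so (4,1) = 51.
From row 5, 165 − (60 + 39 + 21 + 3) gives (5,2) = 42.
From column 1, 165 − (27 + 18 + 51 + 60) gives (2,1) = 9.
Column 2 must total 165; the given cells sum to 99, so (2,2) = 66.
Column 4 needs 165; the known cells sum to 135, so (2,4) = 30.
Using column 5: 45 + 12 + 69 + 3 + ? → (3,5) = 165 − 129 = 36.
Row 2: 9 + 66 + 30 + 12 + ? = 165, so (2,3) = 48.
Row 3: 18 + 0 + 54 + 36 + ? = 165, so (3,3) = 57.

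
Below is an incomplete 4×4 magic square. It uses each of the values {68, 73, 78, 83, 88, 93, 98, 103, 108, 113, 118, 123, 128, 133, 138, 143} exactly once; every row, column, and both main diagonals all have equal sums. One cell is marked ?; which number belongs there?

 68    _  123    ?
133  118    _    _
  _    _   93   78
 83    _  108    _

128

The 16 entries sum to 1688, so each line sums to 1688/4 = 422.
Column 1 must total 422; the given cells sum to 284, so (3,1) = 138.
Column 3: 123 + 93 + 108 + ? = 422, so (2,3) = 98.
The remaining cell in main diagonal is (4,4) = 422 − 279 = 143.
From row 2, 422 − (133 + 118 + 98) gives (2,4) = 73.
Row 3 must total 422; the given cells sum to 309, so (3,2) = 113.
From row 4, 422 − (83 + 108 + 143) gives (4,2) = 88.
The remaining cell in column 2 is (1,2) = 422 − 319 = 103.
Column 4: 73 + 78 + 143 + ? = 422, so (1,4) = 128.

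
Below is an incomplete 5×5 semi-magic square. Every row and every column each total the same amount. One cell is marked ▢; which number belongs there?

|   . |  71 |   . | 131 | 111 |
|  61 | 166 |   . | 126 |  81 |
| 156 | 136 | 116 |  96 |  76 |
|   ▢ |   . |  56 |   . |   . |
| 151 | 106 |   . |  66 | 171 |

Row 3 is complete and sums to 580; that is the magic constant.
The remaining cell in row 2 is (2,3) = 580 − 434 = 146.
Row 5: 151 + 106 + 66 + 171 + ? = 580, so (5,3) = 86.
The remaining cell in column 2 is (4,2) = 580 − 479 = 101.
Column 3 must total 580; the given cells sum to 404, so (1,3) = 176.
The remaining cell in column 4 is (4,4) = 580 − 419 = 161.
Column 5 must total 580; the given cells sum to 439, so (4,5) = 141.
The remaining cell in row 1 is (1,1) = 580 − 489 = 91.
Using row 4: 101 + 56 + 161 + 141 + ? → (4,1) = 580 − 459 = 121.

121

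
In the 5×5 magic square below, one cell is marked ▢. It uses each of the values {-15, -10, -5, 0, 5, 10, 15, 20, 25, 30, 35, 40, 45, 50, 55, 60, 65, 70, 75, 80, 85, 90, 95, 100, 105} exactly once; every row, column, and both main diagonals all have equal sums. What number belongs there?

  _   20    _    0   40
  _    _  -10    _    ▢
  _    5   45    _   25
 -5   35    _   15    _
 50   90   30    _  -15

95

The 25 entries sum to 1125, so each line sums to 1125/5 = 225.
Using row 5: 50 + 90 + 30 + (-15) + ? → (5,4) = 225 − 155 = 70.
From column 2, 225 − (20 + 5 + 35 + 90) gives (2,2) = 75.
Main diagonal must total 225; the given cells sum to 120, so (1,1) = 105.
Using anti-diagonal: 40 + 45 + 35 + 50 + ? → (2,4) = 225 − 170 = 55.
Row 1 must total 225; the given cells sum to 165, so (1,3) = 60.
Column 3: 60 + (-10) + 45 + 30 + ? = 225, so (4,3) = 100.
Column 4 needs 225; the known cells sum to 140, so (3,4) = 85.
Row 3: 5 + 45 + 85 + 25 + ? = 225, so (3,1) = 65.
From row 4, 225 − (-5 + 35 + 100 + 15) gives (4,5) = 80.
Column 1 needs 225; the known cells sum to 215, so (2,1) = 10.
Column 5: 40 + 25 + 80 + (-15) + ? = 225, so (2,5) = 95.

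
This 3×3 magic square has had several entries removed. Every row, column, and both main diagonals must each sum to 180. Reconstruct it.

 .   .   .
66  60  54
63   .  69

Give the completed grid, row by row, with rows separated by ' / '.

Using row 3: 63 + 69 + ? → (3,2) = 180 − 132 = 48.
Column 1 must total 180; the given cells sum to 129, so (1,1) = 51.
The remaining cell in column 2 is (1,2) = 180 − 108 = 72.
The remaining cell in column 3 is (1,3) = 180 − 123 = 57.

51 72 57 / 66 60 54 / 63 48 69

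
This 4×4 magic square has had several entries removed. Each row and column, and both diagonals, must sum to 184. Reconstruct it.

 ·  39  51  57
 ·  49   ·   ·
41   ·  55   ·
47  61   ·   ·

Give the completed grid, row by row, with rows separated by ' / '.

37 39 51 57 / 59 49 45 31 / 41 35 55 53 / 47 61 33 43

Using row 1: 39 + 51 + 57 + ? → (1,1) = 184 − 147 = 37.
Column 1 needs 184; the known cells sum to 125, so (2,1) = 59.
Using column 2: 39 + 49 + 61 + ? → (3,2) = 184 − 149 = 35.
Main diagonal needs 184; the known cells sum to 141, so (4,4) = 43.
From anti-diagonal, 184 − (57 + 35 + 47) gives (2,3) = 45.
From row 2, 184 − (59 + 49 + 45) gives (2,4) = 31.
Row 3 needs 184; the known cells sum to 131, so (3,4) = 53.
Row 4: 47 + 61 + 43 + ? = 184, so (4,3) = 33.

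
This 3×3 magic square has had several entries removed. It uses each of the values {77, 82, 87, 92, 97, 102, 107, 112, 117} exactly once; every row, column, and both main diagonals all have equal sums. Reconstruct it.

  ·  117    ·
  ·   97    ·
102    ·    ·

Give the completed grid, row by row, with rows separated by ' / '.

82 117 92 / 107 97 87 / 102 77 112

The 9 entries sum to 873, so each line sums to 873/3 = 291.
Column 2: 117 + 97 + ? = 291, so (3,2) = 77.
Anti-diagonal must total 291; the given cells sum to 199, so (1,3) = 92.
Row 1 must total 291; the given cells sum to 209, so (1,1) = 82.
From row 3, 291 − (102 + 77) gives (3,3) = 112.
Using column 1: 82 + 102 + ? → (2,1) = 291 − 184 = 107.
From column 3, 291 − (92 + 112) gives (2,3) = 87.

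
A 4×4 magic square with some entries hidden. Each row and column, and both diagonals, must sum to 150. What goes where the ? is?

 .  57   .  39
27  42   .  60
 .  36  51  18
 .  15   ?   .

The remaining cell in row 2 is (2,3) = 150 − 129 = 21.
Row 3 must total 150; the given cells sum to 105, so (3,1) = 45.
The remaining cell in column 4 is (4,4) = 150 − 117 = 33.
From main diagonal, 150 − (42 + 51 + 33) gives (1,1) = 24.
Anti-diagonal: 39 + 21 + 36 + ? = 150, so (4,1) = 54.
Row 1 needs 150; the known cells sum to 120, so (1,3) = 30.
Row 4 must total 150; the given cells sum to 102, so (4,3) = 48.

48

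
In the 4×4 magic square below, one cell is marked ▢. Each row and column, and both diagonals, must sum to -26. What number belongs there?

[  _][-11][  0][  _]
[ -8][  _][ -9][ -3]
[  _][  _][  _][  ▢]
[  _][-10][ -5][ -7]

-2

Using row 2: -8 + (-9) + (-3) + ? → (2,2) = -26 − (-20) = -6.
Row 4 needs -26; the known cells sum to -22, so (4,1) = -4.
Column 2: -11 + (-6) + (-10) + ? = -26, so (3,2) = 1.
The remaining cell in column 3 is (3,3) = -26 − (-14) = -12.
Using main diagonal: -6 + (-12) + (-7) + ? → (1,1) = -26 − (-25) = -1.
Anti-diagonal: -9 + 1 + (-4) + ? = -26, so (1,4) = -14.
Column 1 needs -26; the known cells sum to -13, so (3,1) = -13.
Using column 4: -14 + (-3) + (-7) + ? → (3,4) = -26 − (-24) = -2.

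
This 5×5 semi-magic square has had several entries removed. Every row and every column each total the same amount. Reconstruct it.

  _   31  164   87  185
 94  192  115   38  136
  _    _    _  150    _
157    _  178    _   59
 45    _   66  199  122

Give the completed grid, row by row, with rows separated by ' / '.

108 31 164 87 185 / 94 192 115 38 136 / 171 129 52 150 73 / 157 80 178 101 59 / 45 143 66 199 122

Row 2 is already complete: 94 + 192 + 115 + 38 + 136 = 575, so that is the magic constant.
Using row 1: 31 + 164 + 87 + 185 + ? → (1,1) = 575 − 467 = 108.
Row 5 must total 575; the given cells sum to 432, so (5,2) = 143.
Column 1: 108 + 94 + 157 + 45 + ? = 575, so (3,1) = 171.
The remaining cell in column 3 is (3,3) = 575 − 523 = 52.
Column 4: 87 + 38 + 150 + 199 + ? = 575, so (4,4) = 101.
Column 5: 185 + 136 + 59 + 122 + ? = 575, so (3,5) = 73.
Row 3 must total 575; the given cells sum to 446, so (3,2) = 129.
Row 4 needs 575; the known cells sum to 495, so (4,2) = 80.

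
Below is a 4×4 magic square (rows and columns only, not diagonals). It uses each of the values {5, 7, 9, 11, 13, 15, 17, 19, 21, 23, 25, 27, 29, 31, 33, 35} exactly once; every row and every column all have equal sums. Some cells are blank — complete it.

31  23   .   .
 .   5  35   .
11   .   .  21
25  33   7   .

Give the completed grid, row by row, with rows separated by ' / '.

The 16 entries sum to 320, so each line sums to 320/4 = 80.
Using row 4: 25 + 33 + 7 + ? → (4,4) = 80 − 65 = 15.
The remaining cell in column 1 is (2,1) = 80 − 67 = 13.
Column 2 must total 80; the given cells sum to 61, so (3,2) = 19.
The remaining cell in row 2 is (2,4) = 80 − 53 = 27.
From row 3, 80 − (11 + 19 + 21) gives (3,3) = 29.
From column 3, 80 − (35 + 29 + 7) gives (1,3) = 9.
From column 4, 80 − (27 + 21 + 15) gives (1,4) = 17.

31 23 9 17 / 13 5 35 27 / 11 19 29 21 / 25 33 7 15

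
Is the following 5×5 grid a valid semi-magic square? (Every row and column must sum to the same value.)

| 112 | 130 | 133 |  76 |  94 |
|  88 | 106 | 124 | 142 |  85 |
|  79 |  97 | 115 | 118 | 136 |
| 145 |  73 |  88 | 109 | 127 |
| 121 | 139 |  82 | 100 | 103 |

Row 1: 112 + 130 + 133 + 76 + 94 = 545.
Row 2: 88 + 106 + 124 + 142 + 85 = 545.
Row 3: 79 + 97 + 115 + 118 + 136 = 545.
Row 4: 145 + 73 + 88 + 109 + 127 = 542.
Row 5: 121 + 139 + 82 + 100 + 103 = 545.
Column 1: 112 + 88 + 79 + 145 + 121 = 545.
Column 2: 130 + 106 + 97 + 73 + 139 = 545.
Column 3: 133 + 124 + 115 + 88 + 82 = 542.
Column 4: 76 + 142 + 118 + 109 + 100 = 545.
Column 5: 94 + 85 + 136 + 127 + 103 = 545.

No — column 3 sums to 542 but column 1 sums to 545.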